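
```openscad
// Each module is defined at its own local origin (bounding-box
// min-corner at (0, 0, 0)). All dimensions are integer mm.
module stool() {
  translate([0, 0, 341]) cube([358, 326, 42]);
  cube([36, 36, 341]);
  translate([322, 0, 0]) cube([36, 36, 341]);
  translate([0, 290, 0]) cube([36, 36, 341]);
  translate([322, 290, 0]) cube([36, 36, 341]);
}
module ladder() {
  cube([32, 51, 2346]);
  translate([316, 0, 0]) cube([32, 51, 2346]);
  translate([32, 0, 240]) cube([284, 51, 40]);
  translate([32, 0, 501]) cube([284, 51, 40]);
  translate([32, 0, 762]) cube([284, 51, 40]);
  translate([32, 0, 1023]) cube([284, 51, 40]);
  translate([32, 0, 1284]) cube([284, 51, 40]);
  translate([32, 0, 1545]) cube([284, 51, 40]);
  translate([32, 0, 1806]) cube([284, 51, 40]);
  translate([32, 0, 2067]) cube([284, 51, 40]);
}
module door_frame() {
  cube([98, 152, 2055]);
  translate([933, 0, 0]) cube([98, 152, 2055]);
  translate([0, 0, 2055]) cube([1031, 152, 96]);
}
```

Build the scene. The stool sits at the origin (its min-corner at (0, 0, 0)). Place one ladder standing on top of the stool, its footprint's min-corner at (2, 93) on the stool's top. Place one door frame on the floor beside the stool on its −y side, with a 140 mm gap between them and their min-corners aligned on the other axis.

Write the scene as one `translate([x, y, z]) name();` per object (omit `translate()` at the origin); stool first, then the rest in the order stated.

stool();
translate([2, 93, 383]) ladder();
translate([0, -292, 0]) door_frame();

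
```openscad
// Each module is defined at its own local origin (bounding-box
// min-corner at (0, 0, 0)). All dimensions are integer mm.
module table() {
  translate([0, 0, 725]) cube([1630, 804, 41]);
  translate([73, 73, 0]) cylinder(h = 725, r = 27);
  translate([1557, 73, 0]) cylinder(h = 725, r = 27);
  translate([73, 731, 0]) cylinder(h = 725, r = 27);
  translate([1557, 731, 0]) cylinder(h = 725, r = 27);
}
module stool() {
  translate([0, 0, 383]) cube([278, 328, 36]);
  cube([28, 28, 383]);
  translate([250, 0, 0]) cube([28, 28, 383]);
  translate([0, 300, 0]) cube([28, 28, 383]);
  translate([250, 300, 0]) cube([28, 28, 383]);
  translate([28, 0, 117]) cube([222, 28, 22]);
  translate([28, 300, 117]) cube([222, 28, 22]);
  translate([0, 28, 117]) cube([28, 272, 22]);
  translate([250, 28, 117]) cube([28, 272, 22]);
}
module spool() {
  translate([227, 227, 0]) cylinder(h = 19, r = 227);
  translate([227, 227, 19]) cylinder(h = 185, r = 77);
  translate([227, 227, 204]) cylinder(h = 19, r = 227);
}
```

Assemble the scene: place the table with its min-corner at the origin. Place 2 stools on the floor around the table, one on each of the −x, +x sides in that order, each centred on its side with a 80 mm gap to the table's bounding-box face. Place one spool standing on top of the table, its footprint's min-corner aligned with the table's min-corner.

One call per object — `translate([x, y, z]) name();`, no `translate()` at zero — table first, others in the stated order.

table();
translate([-358, 238, 0]) stool();
translate([1710, 238, 0]) stool();
translate([0, 0, 766]) spool();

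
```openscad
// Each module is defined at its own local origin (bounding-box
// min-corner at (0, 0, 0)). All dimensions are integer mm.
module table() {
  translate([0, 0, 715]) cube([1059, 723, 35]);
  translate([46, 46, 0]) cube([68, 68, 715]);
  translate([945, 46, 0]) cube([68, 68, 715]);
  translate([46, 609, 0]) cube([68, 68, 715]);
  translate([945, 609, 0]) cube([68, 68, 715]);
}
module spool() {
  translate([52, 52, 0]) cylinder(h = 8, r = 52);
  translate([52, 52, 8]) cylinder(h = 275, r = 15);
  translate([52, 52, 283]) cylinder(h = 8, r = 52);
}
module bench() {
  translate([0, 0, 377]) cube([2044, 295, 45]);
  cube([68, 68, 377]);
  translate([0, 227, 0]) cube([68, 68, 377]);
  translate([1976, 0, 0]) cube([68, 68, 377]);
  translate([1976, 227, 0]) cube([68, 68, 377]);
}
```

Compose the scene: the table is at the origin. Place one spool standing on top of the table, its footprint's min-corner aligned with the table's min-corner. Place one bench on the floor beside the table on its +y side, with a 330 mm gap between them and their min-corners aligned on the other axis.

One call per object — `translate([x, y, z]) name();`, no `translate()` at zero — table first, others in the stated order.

table();
translate([0, 0, 750]) spool();
translate([0, 1053, 0]) bench();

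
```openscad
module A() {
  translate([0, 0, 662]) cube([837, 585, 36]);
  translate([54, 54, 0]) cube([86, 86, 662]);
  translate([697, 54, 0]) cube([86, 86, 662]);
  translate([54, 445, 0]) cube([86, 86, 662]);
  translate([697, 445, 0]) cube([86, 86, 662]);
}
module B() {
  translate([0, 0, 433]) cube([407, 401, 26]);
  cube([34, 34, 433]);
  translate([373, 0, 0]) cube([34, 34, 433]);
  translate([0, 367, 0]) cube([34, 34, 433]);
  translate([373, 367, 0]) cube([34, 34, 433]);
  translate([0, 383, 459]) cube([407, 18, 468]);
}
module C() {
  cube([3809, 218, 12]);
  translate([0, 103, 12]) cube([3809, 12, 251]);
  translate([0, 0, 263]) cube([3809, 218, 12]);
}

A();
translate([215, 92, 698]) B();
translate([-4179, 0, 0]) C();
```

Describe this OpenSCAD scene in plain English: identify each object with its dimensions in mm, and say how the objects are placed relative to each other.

A is a rectangular dining table. The top is 837×585×36 mm with its upper surface at z = 698 mm. It stands on four 86×86 mm square legs, each inset 54 mm from the nearest pair of top edges, running from the floor to the underside of the top.

B is a chair. The seat is a 407×401×26 mm slab with its top at z = 459 mm, on four 34×34 mm corner legs (flush with the seat edges, standing on z = 0). A flat backrest 18 mm thick, 468 mm tall, spans the full seat width and rises from the seat top along its +y edge, rear face flush with the rear of the seat.

C is an I-beam lying along x, 3809 mm long. Overall section height 275 mm. Two flanges 218 mm wide (y) and 12 mm thick, one on the floor and one at the top; a web 12 mm thick runs between them, centred on the flange width.

The chair is on top of the table, centred. The I-beam is on the floor beside the table on its −x side.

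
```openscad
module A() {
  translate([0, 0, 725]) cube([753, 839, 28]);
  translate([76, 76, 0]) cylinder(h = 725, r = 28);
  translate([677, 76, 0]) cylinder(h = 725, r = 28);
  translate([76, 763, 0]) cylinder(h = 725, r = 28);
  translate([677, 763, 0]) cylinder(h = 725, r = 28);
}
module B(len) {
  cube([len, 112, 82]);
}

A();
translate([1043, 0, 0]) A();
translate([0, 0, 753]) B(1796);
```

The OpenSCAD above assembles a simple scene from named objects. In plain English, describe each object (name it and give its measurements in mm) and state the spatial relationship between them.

A is a table: top 753 mm (x) × 839 mm (y), 28 mm thick, upper face at z = 753 mm, on four round legs of 56 mm diameter, each leg's bounding box inset 48 mm from the nearest pair of top edges, running from z = 0 to the bottom of the top.

B is a rectangular beam 1796 mm long (x), 112 mm deep (y), 82 mm thick (z).

The beam spans the tops of two tables placed 290 mm apart, resting at z = 753 mm.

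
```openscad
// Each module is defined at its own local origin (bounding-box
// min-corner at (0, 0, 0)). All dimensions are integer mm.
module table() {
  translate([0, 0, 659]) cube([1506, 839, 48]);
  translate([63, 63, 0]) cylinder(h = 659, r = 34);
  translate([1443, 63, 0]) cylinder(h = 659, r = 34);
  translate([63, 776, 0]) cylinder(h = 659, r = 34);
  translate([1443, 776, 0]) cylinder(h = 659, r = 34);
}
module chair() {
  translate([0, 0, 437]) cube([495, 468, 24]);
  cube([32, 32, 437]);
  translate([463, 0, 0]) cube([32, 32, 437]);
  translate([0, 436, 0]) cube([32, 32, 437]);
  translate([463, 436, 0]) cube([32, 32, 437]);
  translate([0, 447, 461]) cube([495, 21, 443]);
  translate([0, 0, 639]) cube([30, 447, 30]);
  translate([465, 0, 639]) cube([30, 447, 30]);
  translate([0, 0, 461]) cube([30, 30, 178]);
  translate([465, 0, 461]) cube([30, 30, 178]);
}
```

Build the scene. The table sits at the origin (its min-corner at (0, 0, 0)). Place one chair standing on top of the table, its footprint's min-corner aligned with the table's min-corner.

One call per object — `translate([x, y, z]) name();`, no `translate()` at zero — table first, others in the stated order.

table();
translate([0, 0, 707]) chair();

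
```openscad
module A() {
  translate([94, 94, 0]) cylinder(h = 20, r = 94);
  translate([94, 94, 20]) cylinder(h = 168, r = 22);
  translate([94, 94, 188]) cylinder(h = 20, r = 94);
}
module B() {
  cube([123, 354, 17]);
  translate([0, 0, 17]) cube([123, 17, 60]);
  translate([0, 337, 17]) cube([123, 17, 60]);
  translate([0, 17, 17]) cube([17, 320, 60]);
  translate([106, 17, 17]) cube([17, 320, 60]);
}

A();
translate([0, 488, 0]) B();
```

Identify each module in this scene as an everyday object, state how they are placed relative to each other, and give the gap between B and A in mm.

A is a spool. B is an open box. The open box is on the floor beside the spool on its +y side. The gap between the open box and the spool is 300 mm.

The open box's nearest face is 300 mm from the spool's +y face.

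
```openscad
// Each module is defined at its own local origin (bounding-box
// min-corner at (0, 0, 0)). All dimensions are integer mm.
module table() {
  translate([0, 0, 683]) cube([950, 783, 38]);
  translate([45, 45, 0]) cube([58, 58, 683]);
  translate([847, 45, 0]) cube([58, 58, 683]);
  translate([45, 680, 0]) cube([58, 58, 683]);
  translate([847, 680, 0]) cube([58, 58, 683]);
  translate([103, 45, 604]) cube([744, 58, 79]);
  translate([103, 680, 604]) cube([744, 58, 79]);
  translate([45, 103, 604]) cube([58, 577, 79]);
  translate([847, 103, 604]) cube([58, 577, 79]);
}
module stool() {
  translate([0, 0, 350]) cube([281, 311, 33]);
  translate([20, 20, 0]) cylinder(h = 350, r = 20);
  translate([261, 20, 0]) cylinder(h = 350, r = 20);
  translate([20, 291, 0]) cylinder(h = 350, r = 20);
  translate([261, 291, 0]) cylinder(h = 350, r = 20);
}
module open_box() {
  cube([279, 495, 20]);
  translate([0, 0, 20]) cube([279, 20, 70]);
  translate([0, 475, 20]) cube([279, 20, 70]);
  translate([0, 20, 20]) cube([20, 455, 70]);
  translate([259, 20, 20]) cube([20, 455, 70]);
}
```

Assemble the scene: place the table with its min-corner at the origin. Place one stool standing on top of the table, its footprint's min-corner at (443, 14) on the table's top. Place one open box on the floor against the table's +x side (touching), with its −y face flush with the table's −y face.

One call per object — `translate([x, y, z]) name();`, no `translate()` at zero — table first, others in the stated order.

table();
translate([443, 14, 721]) stool();
translate([950, 0, 0]) open_box();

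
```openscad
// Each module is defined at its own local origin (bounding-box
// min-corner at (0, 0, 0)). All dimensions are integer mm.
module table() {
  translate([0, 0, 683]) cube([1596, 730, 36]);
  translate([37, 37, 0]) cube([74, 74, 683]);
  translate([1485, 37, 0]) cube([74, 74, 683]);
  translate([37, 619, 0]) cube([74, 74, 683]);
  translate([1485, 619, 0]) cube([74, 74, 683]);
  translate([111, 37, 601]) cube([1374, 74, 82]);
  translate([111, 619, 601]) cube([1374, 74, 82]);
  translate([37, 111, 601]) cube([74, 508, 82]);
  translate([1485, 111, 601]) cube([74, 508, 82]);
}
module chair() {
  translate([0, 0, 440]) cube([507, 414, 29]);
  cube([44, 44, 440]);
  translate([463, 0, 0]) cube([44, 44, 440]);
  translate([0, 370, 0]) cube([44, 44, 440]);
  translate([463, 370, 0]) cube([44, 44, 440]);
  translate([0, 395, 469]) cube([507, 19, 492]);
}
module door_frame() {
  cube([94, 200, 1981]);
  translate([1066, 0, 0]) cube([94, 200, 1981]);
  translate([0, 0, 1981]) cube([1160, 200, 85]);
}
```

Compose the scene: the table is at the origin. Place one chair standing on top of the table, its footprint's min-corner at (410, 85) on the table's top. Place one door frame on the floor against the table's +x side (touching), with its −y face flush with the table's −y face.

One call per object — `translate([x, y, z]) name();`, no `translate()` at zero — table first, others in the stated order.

table();
translate([410, 85, 719]) chair();
translate([1596, 0, 0]) door_frame();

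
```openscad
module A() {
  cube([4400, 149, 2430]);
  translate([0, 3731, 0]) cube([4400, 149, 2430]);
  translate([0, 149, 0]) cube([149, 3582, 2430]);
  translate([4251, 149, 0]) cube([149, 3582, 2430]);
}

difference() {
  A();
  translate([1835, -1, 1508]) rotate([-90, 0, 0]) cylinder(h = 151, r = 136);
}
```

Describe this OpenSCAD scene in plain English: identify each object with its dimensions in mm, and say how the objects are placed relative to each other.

A is the wall frame of a small rectangular building: four walls, each 2430 mm tall and 149 mm thick, enclosing a footprint 4400 mm (x) by 3880 mm (y) outside-to-outside, with no floor or roof. The front and back walls (the −y and +y sides) span the full width; the two side walls fit between them.

The house frame has a circular hole of radius 136 mm through its front wall, centred at (x = 1835, z = 1508).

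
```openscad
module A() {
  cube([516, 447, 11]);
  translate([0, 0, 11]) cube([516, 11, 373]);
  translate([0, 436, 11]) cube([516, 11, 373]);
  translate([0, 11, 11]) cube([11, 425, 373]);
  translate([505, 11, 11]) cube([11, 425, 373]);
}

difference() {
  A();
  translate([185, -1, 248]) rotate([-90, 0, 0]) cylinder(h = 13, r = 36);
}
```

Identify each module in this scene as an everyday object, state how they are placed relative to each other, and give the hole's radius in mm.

A is an open box. The open box has a circular hole through its front wall. The hole's radius is 36 mm.

The subtracted cylinder has r = 36 mm.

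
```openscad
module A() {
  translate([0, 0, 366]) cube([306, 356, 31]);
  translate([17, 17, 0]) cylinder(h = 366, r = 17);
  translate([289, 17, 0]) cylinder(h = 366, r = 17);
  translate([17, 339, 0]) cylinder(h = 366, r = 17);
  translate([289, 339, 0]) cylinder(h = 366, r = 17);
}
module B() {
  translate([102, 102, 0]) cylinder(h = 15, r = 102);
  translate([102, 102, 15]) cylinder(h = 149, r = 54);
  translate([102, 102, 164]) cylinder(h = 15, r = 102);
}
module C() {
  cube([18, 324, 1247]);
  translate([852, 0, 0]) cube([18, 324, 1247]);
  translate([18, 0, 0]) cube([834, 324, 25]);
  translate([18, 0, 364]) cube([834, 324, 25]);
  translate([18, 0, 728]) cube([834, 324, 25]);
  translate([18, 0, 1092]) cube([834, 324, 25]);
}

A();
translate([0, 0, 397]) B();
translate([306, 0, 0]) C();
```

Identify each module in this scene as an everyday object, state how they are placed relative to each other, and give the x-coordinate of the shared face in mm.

The stool's +x face and the bookshelf's −x face are both at x = 306 mm.

A is a stool. B is a spool. C is a bookshelf. The spool is on top of the stool. The bookshelf is against the stool's +x side, with their −y faces flush. The x-coordinate of the shared face is 306 mm.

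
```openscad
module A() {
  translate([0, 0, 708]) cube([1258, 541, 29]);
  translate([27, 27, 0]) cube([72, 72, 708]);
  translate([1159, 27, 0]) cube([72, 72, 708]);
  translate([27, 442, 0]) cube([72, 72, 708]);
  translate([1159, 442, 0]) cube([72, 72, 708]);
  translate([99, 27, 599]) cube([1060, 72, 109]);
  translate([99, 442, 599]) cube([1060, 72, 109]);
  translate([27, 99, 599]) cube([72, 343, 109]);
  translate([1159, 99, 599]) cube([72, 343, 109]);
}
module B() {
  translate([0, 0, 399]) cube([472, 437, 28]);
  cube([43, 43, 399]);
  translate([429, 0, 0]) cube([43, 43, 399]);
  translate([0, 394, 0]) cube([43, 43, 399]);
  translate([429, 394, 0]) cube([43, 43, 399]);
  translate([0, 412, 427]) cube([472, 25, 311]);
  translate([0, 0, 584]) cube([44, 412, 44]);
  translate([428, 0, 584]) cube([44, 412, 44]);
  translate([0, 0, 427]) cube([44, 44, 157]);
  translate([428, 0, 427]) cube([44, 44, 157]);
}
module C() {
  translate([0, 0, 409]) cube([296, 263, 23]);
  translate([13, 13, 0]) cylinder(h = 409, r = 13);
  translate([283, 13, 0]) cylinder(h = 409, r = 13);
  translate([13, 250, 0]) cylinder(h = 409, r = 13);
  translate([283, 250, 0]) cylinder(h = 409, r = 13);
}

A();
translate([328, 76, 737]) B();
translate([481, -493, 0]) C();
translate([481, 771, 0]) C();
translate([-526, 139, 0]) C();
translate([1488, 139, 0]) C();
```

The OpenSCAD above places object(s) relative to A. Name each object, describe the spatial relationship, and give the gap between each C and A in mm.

A is a table. B is a chair. C is a stool. The chair is on top of the table. Four stools sit around the table at the −y, +y, −x, +x sides. The gap between each stool and the table is 230 mm.

Each stool's nearest face is 230 mm from the table's bounding box.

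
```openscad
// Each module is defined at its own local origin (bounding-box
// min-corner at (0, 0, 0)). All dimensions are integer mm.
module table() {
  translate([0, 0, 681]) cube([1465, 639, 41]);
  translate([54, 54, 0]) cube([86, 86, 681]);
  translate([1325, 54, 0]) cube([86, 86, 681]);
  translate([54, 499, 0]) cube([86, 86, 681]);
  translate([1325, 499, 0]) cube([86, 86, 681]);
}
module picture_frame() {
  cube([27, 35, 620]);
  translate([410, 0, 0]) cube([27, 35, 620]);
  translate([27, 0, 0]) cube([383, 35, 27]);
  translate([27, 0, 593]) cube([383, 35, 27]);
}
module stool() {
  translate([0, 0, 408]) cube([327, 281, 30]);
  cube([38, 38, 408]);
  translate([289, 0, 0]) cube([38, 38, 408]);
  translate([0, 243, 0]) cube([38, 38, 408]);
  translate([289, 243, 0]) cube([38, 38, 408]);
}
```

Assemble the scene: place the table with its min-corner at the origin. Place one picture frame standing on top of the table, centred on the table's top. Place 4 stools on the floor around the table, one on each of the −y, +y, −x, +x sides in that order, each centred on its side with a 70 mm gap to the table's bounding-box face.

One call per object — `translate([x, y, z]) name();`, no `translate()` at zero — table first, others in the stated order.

table();
translate([514, 302, 722]) picture_frame();
translate([569, -351, 0]) stool();
translate([569, 709, 0]) stool();
translate([-397, 179, 0]) stool();
translate([1535, 179, 0]) stool();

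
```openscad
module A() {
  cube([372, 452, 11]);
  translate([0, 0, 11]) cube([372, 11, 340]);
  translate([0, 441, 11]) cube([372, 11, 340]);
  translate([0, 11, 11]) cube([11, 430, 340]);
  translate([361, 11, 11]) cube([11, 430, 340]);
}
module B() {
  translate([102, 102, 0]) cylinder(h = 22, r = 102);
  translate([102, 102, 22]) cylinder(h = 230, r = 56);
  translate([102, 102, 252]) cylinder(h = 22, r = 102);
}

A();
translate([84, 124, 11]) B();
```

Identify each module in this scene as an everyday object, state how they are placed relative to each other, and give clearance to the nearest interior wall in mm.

A is an open box. B is a spool. The spool sits inside the open box, centred. The clearance to the nearest interior wall is 73 mm.

Clearances: x = 73, y = 113; minimum 73 mm.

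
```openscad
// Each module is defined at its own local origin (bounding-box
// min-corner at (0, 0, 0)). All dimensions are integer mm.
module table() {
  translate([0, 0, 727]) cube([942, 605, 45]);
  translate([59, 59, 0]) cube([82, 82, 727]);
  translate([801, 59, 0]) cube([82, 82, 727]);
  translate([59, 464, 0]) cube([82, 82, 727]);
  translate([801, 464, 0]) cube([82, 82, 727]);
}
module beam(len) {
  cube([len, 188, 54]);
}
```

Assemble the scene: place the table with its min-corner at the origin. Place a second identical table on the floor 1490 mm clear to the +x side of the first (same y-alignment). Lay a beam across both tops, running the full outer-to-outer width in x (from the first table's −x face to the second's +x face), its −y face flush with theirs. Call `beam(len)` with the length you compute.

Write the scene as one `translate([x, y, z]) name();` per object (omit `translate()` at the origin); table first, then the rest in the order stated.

table();
translate([2432, 0, 0]) table();
translate([0, 0, 772]) beam(3374);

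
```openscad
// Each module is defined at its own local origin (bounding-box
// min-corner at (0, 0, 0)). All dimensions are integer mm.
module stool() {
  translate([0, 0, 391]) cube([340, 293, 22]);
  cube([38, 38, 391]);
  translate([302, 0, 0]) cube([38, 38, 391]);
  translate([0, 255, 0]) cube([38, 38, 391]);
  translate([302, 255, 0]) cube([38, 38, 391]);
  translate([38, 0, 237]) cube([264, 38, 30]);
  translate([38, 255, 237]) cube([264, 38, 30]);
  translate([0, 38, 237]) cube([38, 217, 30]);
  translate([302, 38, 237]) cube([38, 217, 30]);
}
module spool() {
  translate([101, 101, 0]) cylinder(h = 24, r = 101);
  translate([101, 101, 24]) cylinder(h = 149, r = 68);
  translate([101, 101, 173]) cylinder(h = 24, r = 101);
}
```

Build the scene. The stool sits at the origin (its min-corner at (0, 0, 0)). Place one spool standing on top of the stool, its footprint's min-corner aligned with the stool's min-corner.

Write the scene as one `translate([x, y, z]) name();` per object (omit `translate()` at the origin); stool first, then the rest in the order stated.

stool();
translate([0, 0, 413]) spool();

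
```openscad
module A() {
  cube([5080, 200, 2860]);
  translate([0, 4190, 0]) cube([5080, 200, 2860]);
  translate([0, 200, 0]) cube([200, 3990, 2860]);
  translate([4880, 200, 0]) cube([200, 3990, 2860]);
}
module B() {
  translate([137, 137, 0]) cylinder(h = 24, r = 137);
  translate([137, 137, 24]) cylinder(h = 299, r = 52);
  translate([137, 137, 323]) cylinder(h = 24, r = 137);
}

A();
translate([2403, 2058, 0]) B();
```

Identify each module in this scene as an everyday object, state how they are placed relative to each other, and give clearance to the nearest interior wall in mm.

A is a house frame. B is a spool. The spool sits inside the house frame, centred. The clearance to the nearest interior wall is 1858 mm.

Clearances: x = 2203, y = 1858; minimum 1858 mm.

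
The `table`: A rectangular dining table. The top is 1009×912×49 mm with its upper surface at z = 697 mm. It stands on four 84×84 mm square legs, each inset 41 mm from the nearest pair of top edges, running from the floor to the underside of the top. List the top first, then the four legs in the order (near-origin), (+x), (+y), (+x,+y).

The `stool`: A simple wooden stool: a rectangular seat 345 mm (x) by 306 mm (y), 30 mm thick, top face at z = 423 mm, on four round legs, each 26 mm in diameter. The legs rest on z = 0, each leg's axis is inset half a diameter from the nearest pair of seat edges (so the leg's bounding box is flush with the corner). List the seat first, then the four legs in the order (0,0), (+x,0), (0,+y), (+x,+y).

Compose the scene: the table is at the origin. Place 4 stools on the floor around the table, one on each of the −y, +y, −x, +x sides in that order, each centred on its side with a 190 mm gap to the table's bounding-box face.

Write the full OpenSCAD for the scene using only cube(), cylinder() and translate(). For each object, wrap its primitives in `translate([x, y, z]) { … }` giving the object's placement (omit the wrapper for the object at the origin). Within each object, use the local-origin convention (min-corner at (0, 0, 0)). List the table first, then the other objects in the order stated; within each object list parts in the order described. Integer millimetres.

translate([0, 0, 648]) cube([1009, 912, 49]);
translate([41, 41, 0]) cube([84, 84, 648]);
translate([884, 41, 0]) cube([84, 84, 648]);
translate([41, 787, 0]) cube([84, 84, 648]);
translate([884, 787, 0]) cube([84, 84, 648]);
translate([332, -496, 0]) {
  translate([0, 0, 393]) cube([345, 306, 30]);
  translate([13, 13, 0]) cylinder(h = 393, r = 13);
  translate([332, 13, 0]) cylinder(h = 393, r = 13);
  translate([13, 293, 0]) cylinder(h = 393, r = 13);
  translate([332, 293, 0]) cylinder(h = 393, r = 13);
}
translate([332, 1102, 0]) {
  translate([0, 0, 393]) cube([345, 306, 30]);
  translate([13, 13, 0]) cylinder(h = 393, r = 13);
  translate([332, 13, 0]) cylinder(h = 393, r = 13);
  translate([13, 293, 0]) cylinder(h = 393, r = 13);
  translate([332, 293, 0]) cylinder(h = 393, r = 13);
}
translate([-535, 303, 0]) {
  translate([0, 0, 393]) cube([345, 306, 30]);
  translate([13, 13, 0]) cylinder(h = 393, r = 13);
  translate([332, 13, 0]) cylinder(h = 393, r = 13);
  translate([13, 293, 0]) cylinder(h = 393, r = 13);
  translate([332, 293, 0]) cylinder(h = 393, r = 13);
}
translate([1199, 303, 0]) {
  translate([0, 0, 393]) cube([345, 306, 30]);
  translate([13, 13, 0]) cylinder(h = 393, r = 13);
  translate([332, 13, 0]) cylinder(h = 393, r = 13);
  translate([13, 293, 0]) cylinder(h = 393, r = 13);
  translate([332, 293, 0]) cylinder(h = 393, r = 13);
}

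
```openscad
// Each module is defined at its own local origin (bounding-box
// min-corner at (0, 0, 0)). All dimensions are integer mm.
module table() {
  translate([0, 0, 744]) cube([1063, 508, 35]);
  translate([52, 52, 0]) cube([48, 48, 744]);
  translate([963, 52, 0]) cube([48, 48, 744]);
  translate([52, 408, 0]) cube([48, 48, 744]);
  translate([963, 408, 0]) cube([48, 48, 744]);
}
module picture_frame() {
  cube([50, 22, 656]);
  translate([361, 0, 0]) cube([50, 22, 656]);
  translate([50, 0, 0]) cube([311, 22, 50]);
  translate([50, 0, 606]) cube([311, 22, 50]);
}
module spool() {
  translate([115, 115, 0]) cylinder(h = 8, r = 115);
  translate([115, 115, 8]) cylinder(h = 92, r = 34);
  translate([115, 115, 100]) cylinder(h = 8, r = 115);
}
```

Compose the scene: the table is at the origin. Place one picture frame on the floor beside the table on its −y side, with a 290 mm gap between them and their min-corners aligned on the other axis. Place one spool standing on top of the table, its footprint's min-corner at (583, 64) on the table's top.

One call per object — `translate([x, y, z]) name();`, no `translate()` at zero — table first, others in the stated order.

table();
translate([0, -312, 0]) picture_frame();
translate([583, 64, 779]) spool();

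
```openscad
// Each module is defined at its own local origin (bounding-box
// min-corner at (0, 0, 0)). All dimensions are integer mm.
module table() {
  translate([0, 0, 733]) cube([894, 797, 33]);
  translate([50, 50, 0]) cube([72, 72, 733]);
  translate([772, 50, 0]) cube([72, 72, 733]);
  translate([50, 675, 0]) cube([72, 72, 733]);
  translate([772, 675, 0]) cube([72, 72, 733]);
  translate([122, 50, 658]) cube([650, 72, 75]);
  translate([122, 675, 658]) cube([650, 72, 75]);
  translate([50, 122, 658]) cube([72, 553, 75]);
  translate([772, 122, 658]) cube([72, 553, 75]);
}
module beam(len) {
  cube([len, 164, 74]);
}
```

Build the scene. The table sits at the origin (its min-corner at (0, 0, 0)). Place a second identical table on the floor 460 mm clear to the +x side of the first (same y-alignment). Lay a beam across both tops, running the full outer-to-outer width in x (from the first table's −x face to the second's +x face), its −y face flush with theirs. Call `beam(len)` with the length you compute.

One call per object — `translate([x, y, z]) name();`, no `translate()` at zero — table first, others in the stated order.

table();
translate([1354, 0, 0]) table();
translate([0, 0, 766]) beam(2248);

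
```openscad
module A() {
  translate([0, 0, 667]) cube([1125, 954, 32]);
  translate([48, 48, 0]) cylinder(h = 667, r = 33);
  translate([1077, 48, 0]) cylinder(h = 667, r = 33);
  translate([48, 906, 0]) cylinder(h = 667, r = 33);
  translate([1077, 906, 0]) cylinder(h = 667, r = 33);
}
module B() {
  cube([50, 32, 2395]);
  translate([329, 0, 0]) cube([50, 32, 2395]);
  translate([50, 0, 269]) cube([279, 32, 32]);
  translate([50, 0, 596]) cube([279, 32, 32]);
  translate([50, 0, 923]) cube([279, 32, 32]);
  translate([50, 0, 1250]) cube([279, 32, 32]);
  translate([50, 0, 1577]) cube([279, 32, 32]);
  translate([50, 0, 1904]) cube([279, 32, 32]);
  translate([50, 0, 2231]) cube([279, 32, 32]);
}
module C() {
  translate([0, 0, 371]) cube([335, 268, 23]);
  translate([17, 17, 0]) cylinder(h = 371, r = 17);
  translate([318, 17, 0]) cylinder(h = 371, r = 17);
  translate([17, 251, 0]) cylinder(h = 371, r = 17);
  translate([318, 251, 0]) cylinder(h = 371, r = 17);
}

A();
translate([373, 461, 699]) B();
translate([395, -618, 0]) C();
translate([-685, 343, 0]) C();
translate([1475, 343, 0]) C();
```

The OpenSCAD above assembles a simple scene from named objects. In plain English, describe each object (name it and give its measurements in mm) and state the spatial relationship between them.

A is a table: top 1125 mm (x) × 954 mm (y), 32 mm thick, upper face at z = 699 mm, on four round legs of 66 mm diameter, each leg's bounding box inset 15 mm from the nearest pair of top edges, running from z = 0 to the bottom of the top.

B is a wooden ladder with two side rails of 50×32 mm section and 2395 mm height, set 379 mm apart overall. Between them run 7 rectangular rungs (32 mm deep, 32 mm thick), front faces flush with the rails' −y face. The bottom of the first rung is 269 mm above the floor and each subsequent rung is 327 mm higher than the one below.

C is a four-legged stool. The seat is a 335×268×23 mm slab whose top surface is at z = 394 mm; four round legs, each 34 mm in diameter, run from the floor (z = 0) to the underside of the seat, each leg's axis is inset half a diameter from the nearest pair of seat edges (so the leg's bounding box is flush with the corner).

The ladder is on top of the table, centred. Three stools sit around the table at the −y, −x, +x sides.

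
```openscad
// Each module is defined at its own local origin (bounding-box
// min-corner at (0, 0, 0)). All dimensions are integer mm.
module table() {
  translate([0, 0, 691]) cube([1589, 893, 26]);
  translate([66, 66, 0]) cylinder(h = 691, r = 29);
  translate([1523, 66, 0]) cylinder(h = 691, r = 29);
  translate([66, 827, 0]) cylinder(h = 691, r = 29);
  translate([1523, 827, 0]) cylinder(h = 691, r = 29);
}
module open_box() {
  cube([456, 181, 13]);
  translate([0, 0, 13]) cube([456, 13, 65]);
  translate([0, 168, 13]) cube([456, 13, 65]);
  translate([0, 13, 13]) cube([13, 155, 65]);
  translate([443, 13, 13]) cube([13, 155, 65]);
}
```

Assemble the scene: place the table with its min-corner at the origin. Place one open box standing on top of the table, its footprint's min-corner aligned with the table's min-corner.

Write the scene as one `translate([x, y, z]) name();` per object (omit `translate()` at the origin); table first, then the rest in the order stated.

table();
translate([0, 0, 717]) open_box();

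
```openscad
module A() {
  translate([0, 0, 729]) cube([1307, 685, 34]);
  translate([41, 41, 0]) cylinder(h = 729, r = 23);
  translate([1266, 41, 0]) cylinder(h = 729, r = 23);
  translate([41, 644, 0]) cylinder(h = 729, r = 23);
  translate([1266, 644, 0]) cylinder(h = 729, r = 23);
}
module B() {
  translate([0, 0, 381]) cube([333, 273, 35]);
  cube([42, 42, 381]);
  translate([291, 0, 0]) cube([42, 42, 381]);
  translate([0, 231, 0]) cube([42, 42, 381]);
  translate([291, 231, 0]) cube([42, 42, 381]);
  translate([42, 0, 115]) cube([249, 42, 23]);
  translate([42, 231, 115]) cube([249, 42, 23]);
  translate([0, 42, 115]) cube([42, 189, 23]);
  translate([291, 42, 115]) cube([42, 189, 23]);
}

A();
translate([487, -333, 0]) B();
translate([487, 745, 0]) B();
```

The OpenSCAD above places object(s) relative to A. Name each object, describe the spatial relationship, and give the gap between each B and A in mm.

A is a table. B is a stool. Two stools sit around the table at the −y, +y sides. The gap between each stool and the table is 60 mm.

Each stool's nearest face is 60 mm from the table's bounding box.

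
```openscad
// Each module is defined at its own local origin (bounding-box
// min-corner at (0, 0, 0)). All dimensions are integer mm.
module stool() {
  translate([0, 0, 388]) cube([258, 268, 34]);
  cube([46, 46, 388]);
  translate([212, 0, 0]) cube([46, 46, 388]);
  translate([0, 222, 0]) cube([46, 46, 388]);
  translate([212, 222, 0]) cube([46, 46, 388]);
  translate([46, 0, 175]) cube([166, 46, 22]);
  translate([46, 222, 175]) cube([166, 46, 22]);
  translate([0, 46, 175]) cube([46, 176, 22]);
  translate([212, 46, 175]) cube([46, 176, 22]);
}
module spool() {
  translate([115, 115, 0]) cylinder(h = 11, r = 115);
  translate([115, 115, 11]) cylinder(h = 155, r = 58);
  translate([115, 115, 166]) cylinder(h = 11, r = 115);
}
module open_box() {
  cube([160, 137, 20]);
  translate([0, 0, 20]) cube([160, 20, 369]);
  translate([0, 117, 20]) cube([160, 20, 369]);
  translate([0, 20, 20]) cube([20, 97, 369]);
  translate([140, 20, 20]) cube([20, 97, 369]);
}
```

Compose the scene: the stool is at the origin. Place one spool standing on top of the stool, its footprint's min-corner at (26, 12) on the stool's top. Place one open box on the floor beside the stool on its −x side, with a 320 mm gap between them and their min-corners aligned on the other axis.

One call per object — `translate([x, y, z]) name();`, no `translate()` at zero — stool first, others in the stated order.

stool();
translate([26, 12, 422]) spool();
translate([-480, 0, 0]) open_box();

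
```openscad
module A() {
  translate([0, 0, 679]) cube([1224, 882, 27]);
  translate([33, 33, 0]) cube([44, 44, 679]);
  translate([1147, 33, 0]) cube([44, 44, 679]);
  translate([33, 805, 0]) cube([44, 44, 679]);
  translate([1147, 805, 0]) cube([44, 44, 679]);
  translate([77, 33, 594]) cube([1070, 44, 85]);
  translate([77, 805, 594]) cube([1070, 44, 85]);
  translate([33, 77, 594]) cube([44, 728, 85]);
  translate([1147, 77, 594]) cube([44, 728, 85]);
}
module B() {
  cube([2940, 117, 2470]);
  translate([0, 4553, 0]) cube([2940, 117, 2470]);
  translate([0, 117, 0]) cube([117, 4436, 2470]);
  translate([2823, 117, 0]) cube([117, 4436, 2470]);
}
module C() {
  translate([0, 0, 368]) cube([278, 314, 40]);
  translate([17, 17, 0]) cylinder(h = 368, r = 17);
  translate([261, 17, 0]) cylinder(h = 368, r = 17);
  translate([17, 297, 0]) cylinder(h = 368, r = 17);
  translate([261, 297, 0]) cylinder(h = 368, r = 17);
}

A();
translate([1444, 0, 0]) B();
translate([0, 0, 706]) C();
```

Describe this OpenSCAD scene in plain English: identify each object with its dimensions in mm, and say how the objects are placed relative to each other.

A is a rectangular dining table. The top is 1224×882×27 mm with its upper surface at z = 706 mm. It stands on four 44×44 mm square legs, each inset 33 mm from the nearest pair of top edges, running from the floor to the underside of the top. Four apron rails, 44 mm thick and 85 mm tall, run between adjacent legs with their top edges flush with the underside of the top and their outer faces flush with the legs' outer faces.

B is the wall frame of a small rectangular building: four walls, each 2470 mm tall and 117 mm thick, enclosing a footprint 2940 mm (x) by 4670 mm (y) outside-to-outside, with no floor or roof. The front and back walls (the −y and +y sides) span the full width; the two side walls fit between them.

C is a four-legged stool. The seat is 278×314 mm, 40 mm thick, top at z = 408 mm. It stands on four round legs, each 34 mm in diameter, from z = 0 to the seat underside, each leg's axis is inset half a diameter from the nearest pair of seat edges (so the leg's bounding box is flush with the corner).

The house frame is on the floor beside the table on its +x side. The stool is on top of the table.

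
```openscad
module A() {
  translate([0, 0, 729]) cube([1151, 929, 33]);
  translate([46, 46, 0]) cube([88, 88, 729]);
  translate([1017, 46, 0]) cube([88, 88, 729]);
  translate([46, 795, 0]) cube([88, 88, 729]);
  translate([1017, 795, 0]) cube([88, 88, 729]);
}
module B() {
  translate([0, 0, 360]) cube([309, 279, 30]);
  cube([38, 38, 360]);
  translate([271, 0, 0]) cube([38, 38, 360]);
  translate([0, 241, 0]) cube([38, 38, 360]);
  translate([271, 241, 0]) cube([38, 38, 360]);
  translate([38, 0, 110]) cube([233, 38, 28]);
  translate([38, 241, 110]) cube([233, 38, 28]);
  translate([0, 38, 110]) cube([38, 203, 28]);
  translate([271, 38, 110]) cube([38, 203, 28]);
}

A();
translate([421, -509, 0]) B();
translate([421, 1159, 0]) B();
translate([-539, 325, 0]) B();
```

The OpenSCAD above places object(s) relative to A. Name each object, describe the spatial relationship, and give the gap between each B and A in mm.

Each stool's nearest face is 230 mm from the table's bounding box.

A is a table. B is a stool. Three stools sit around the table at the −y, +y, −x sides. The gap between each stool and the table is 230 mm.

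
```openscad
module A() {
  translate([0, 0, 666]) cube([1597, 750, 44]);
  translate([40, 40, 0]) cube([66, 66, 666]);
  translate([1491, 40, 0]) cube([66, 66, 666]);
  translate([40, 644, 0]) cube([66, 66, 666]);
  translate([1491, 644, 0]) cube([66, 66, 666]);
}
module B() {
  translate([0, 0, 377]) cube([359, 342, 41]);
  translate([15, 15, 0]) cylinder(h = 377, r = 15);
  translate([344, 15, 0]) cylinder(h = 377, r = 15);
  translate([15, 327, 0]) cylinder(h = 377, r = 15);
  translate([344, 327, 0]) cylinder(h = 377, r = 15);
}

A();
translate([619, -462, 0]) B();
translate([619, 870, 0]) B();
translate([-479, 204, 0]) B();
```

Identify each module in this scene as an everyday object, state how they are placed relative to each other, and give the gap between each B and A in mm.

Each stool's nearest face is 120 mm from the table's bounding box.

A is a table. B is a stool. Three stools sit around the table at the −y, +y, −x sides. The gap between each stool and the table is 120 mm.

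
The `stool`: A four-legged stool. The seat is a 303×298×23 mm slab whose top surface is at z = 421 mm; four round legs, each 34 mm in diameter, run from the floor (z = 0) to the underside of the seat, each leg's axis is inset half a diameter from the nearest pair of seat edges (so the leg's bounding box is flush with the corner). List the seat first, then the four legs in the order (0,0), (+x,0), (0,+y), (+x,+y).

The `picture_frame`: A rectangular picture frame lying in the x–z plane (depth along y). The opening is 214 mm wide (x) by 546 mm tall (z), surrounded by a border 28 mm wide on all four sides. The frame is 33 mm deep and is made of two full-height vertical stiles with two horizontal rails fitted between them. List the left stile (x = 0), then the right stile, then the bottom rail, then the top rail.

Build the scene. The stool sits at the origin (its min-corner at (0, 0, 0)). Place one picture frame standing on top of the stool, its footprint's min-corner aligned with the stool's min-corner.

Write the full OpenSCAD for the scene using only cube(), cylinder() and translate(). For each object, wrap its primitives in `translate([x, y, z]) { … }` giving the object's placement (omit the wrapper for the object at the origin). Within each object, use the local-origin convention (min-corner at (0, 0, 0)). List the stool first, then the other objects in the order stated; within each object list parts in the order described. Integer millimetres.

translate([0, 0, 398]) cube([303, 298, 23]);
translate([17, 17, 0]) cylinder(h = 398, r = 17);
translate([286, 17, 0]) cylinder(h = 398, r = 17);
translate([17, 281, 0]) cylinder(h = 398, r = 17);
translate([286, 281, 0]) cylinder(h = 398, r = 17);
translate([0, 0, 421]) {
  cube([28, 33, 602]);
  translate([242, 0, 0]) cube([28, 33, 602]);
  translate([28, 0, 0]) cube([214, 33, 28]);
  translate([28, 0, 574]) cube([214, 33, 28]);
}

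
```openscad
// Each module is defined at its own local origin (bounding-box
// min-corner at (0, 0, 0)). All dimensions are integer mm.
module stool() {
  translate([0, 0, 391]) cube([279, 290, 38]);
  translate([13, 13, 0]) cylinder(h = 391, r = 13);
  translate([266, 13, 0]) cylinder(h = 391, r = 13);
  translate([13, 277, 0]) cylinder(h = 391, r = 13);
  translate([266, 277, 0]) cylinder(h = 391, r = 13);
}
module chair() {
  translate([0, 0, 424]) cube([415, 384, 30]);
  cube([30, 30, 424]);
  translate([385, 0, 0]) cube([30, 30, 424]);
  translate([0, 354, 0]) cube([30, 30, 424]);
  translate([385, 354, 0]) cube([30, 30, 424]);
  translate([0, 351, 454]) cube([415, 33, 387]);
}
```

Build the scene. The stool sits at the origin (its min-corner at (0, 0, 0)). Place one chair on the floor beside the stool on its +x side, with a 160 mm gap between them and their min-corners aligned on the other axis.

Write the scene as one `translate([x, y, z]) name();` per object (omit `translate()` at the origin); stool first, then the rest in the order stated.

stool();
translate([439, 0, 0]) chair();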